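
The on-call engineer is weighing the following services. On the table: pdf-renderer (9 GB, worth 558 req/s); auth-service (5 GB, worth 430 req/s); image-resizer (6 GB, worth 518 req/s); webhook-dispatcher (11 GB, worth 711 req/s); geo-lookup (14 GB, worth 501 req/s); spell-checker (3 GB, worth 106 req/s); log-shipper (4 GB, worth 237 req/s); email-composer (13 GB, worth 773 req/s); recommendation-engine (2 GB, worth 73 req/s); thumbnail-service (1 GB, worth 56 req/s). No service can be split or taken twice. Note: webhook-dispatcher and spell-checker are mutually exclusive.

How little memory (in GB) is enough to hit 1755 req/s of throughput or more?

Need the lightest bundle worth ≥ 1755.
Taking pdf-renderer + auth-service + image-resizer + log-shipper + thumbnail-service gives 1799 (≥ 1755) for 25 GB.
No combination under 25 GB hits 1755.

25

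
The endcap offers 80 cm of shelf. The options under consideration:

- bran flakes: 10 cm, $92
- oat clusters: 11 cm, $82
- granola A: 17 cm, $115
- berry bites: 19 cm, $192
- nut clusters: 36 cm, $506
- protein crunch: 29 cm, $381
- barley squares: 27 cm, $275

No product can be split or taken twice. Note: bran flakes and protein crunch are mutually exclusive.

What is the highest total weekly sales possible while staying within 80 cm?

969

Density check — nut clusters 14.06, protein crunch 13.14, barley squares 10.19 are the best per cm.
Oat clusters + nut clusters + protein crunch uses 76 of the 80 cm and totals 969.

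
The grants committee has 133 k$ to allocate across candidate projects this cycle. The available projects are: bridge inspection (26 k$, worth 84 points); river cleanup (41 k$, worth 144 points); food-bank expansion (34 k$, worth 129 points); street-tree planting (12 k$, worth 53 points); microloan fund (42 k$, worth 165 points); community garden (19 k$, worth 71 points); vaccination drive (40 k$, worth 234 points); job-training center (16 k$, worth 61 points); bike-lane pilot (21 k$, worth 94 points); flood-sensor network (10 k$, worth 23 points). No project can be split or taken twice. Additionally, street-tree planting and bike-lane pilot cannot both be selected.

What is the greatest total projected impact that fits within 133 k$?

Taking food-bank expansion + microloan fund + vaccination drive + job-training center: 132 k$ used, 589 in projected impact.
Food-bank expansion + community garden + vaccination drive + job-training center + bike-lane pilot matches that 589 at 130 k$; no feasible combination exceeds it.

589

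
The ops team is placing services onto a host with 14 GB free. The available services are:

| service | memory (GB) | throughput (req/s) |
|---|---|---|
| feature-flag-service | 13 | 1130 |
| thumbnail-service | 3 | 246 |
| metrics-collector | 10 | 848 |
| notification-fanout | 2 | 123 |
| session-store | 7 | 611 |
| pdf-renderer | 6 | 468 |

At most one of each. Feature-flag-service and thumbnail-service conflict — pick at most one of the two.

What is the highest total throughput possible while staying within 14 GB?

1130

A density-first pass picks thumbnail-service + notification-fanout + session-store — 980 at 12 GB.
Dropping thumbnail-service and notification-fanout and session-store frees 12 GB; slotting in feature-flag-service (13 GB) lifts the total to 1130 at 13 GB.
Next best is thumbnail-service + metrics-collector at 1094 (13 GB) — short by 36.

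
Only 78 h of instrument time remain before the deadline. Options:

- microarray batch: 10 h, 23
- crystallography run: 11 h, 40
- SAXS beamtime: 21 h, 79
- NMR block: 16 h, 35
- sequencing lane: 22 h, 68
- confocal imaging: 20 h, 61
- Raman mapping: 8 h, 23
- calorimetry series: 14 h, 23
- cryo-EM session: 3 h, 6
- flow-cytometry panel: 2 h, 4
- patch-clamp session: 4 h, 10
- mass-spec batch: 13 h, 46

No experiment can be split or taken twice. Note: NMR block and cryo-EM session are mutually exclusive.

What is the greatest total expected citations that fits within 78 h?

262

Taking crystallography run + SAXS beamtime + sequencing lane + Raman mapping + cryo-EM session + mass-spec batch: 78 h used, 262 in expected citations.
Next best is crystallography run + SAXS beamtime + sequencing lane + Raman mapping + flow-cytometry panel + mass-spec batch at 260 (77 h) — short by 2.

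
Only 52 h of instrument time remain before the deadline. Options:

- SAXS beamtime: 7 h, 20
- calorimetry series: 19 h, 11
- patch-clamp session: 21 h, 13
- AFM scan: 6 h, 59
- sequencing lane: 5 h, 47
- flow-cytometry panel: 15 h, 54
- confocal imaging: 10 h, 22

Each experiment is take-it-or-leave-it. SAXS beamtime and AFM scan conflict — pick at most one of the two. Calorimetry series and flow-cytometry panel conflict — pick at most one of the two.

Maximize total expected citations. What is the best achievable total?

Taking AFM scan + sequencing lane + flow-cytometry panel + confocal imaging: 36 h used, 182 in expected citations.

182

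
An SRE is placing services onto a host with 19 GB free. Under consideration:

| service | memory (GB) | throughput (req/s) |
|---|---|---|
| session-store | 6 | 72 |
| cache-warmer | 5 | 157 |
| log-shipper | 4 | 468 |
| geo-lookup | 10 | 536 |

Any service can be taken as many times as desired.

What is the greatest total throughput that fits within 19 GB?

By throughput per GB: log-shipper 117.00, geo-lookup 53.60, cache-warmer 31.40, session-store 12.00 lead.
Best packing: 4×log-shipper — 16 GB, 1872 total.
Nothing else within 19 GB beats 1872.

1872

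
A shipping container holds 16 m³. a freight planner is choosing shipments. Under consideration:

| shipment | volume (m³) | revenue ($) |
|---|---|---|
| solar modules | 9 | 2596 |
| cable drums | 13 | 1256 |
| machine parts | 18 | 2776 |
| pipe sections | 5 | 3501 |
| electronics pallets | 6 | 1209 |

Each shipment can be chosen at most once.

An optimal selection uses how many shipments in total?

Optimal total is 6097.
One optimal bundle: solar modules + pipe sections (14 m³).
Any selection reaching 6097 contains exactly 2 shipments.

2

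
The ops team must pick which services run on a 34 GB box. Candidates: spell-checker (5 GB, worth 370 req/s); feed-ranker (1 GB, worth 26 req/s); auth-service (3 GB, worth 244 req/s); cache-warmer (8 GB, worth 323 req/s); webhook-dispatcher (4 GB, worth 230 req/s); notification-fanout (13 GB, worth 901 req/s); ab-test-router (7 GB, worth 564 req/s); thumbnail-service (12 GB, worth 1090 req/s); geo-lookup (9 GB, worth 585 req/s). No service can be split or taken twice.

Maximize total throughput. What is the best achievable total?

By throughput per GB: thumbnail-service 90.83, auth-service 81.33, ab-test-router 80.57, spell-checker 74.00 lead.
Taking the top-ratio services first gives spell-checker + feed-ranker + auth-service + webhook-dispatcher + ab-test-router + thumbnail-service for 2524 (32 GB).
The 7 GB tied up in auth-service and webhook-dispatcher is better spent on geo-lookup — total rises to 2635 (34 GB).
No other feasible combination exceeds 2635.

2635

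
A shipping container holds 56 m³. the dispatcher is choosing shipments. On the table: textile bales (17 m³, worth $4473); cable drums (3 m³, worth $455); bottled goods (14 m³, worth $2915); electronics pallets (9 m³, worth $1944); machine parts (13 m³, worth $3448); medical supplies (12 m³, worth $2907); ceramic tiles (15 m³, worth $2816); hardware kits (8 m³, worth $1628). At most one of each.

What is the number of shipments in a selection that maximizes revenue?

4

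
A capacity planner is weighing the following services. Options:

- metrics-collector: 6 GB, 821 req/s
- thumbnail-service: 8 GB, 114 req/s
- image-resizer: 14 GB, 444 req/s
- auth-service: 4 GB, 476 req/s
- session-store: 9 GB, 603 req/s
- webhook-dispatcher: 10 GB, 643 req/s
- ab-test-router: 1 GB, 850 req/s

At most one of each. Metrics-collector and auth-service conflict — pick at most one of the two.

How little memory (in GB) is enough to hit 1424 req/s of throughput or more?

Need the lightest bundle worth ≥ 1424.
Taking metrics-collector + ab-test-router gives 1671 (≥ 1424) for 7 GB.
Any bundle with less than 7 GB falls short of 1424.

7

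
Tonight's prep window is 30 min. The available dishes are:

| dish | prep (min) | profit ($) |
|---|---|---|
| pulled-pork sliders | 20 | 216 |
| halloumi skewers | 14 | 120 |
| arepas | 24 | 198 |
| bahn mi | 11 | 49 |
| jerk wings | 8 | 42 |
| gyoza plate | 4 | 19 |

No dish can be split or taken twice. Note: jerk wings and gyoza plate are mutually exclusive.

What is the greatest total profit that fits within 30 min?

Ranking by ratio (profit/min): pulled-pork sliders 10.80, halloumi skewers 8.57, arepas 8.25.
Taking pulled-pork sliders + jerk wings: 28 min used, 258 in profit.
Next best is pulled-pork sliders + gyoza plate at 235 (24 min) — short by 23.

258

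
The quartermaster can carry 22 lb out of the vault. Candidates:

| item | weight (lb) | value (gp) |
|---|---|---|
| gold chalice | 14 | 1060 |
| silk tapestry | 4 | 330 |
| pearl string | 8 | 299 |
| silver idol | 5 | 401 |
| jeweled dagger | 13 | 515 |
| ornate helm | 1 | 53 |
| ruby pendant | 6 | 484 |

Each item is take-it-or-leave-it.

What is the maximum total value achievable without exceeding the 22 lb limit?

1597

Density check — silk tapestry 82.50, ruby pendant 80.67, silver idol 80.20, gold chalice 75.71 are the best per lb.
A density-first pass picks silk tapestry + silver idol + ornate helm + ruby pendant — 1268 at 16 lb.
Dropping silk tapestry and silver idol frees 9 lb; slotting in gold chalice (14 lb) lifts the total to 1597 at 21 lb.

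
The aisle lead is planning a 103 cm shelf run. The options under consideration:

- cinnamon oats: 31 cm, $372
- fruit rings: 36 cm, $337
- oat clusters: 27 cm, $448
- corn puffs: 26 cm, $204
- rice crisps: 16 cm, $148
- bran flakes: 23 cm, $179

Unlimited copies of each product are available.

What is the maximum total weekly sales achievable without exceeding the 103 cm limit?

Best packing: 3×oat clusters + rice crisps — 97 cm, 1492 total.
Nothing else within 103 cm beats 1492.

1492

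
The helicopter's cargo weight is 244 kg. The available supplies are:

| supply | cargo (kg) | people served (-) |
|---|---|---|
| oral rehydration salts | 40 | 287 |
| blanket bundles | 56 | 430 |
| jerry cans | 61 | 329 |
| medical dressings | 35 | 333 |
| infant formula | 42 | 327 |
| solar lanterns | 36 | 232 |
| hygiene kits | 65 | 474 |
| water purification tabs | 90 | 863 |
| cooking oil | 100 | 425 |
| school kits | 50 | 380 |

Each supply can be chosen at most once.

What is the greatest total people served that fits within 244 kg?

2050

Ranking by ratio (people served/kg): water purification tabs 9.59, medical dressings 9.51, infant formula 7.79, blanket bundles 7.68.
The ratio heuristic lands on blanket bundles + medical dressings + infant formula + water purification tabs (1953) but leaves 21 kg idle.
Dropping blanket bundles and infant formula frees 98 kg; slotting in hygiene kits + school kits (115 kg) lifts the total to 2050 at 240 kg.
Runner-up oral rehydration salts + medical dressings + infant formula + solar lanterns + water purification tabs tops out at 2042.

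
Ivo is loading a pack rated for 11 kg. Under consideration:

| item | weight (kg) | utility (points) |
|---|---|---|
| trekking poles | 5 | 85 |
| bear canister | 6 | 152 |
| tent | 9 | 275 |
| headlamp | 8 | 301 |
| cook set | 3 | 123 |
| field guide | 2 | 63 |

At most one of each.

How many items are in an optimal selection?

2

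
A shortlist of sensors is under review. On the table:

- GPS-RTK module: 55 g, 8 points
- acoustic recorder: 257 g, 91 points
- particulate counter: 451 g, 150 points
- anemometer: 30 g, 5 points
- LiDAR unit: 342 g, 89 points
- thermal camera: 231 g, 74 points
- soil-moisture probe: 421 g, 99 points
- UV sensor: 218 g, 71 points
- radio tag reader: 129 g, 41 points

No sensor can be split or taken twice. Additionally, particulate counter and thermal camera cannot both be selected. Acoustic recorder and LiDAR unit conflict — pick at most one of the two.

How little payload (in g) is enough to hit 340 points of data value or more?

1055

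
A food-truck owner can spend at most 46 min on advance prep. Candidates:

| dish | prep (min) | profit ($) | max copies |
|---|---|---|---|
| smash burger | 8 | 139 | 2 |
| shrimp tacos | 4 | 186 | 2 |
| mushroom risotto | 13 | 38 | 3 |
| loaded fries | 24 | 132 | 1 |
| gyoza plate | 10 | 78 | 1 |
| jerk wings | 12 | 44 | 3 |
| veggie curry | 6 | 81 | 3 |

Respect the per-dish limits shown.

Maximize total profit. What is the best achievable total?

893

By profit per min: shrimp tacos 46.50, smash burger 17.38, veggie curry 13.50 lead.
Taking 2×smash burger + 2×shrimp tacos + 3×veggie curry: 42 min used, 893 in profit.
Nothing else within 46 min beats 893.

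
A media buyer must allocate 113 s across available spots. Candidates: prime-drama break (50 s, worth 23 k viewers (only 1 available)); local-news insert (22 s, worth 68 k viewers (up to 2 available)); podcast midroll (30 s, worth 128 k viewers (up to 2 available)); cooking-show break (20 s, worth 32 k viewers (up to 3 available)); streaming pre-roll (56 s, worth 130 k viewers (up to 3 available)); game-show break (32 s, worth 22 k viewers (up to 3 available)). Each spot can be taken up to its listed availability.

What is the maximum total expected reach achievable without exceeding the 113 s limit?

2×local-news insert + 2×podcast midroll uses 104 of the 113 s and totals 392.
Every other selection either busts 113 s or exceeds an availability limit or fails to beat 392.

392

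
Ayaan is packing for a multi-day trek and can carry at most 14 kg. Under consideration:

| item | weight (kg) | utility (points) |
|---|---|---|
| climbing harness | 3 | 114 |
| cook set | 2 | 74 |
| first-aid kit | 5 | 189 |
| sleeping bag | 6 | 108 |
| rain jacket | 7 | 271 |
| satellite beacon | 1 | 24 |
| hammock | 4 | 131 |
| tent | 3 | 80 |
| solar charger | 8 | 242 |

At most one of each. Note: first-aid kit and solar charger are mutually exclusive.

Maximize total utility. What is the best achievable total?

534

Taking the top-ratio items first gives climbing harness + cook set + rain jacket + satellite beacon for 483 (13 kg).
Dropping climbing harness and satellite beacon frees 4 kg; slotting in first-aid kit (5 kg) lifts the total to 534 at 14 kg.
Next best is climbing harness + rain jacket + hammock at 516 (14 kg) — short by 18.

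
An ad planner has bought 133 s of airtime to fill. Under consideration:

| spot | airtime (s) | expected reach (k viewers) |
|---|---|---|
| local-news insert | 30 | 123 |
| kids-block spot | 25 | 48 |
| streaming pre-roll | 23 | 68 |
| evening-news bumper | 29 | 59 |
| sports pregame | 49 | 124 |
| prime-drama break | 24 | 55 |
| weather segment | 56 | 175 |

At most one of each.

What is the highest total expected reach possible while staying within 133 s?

421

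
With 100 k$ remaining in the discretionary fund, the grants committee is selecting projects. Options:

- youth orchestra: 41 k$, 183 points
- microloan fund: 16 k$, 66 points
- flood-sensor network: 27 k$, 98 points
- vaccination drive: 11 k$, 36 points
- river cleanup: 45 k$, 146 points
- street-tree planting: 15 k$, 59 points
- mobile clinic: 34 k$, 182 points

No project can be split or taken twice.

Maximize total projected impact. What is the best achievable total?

431

Best packing: youth orchestra + microloan fund + mobile clinic — 91 k$, 431 total.
That's the maximum — no swap from here does better than 431.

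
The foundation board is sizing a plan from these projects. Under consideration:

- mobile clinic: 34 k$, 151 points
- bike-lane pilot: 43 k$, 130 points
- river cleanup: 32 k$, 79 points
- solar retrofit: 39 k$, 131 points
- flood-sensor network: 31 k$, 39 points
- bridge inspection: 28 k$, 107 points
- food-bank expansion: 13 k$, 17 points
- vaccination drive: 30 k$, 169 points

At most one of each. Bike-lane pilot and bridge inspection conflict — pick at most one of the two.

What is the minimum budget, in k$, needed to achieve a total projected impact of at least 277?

64

Minimise k$ subject to total projected impact ≥ 277.
mobile clinic + vaccination drive: 320 projected impact at 64 k$.
Any bundle with less than 64 k$ falls short of 277.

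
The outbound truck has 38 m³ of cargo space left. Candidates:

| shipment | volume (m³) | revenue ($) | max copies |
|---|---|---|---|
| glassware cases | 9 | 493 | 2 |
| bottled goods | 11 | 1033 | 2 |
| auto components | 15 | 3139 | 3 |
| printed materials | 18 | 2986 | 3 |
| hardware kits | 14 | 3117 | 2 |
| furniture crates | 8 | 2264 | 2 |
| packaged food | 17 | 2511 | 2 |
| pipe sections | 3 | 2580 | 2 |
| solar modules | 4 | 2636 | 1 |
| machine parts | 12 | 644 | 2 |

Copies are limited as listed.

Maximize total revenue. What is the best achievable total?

14030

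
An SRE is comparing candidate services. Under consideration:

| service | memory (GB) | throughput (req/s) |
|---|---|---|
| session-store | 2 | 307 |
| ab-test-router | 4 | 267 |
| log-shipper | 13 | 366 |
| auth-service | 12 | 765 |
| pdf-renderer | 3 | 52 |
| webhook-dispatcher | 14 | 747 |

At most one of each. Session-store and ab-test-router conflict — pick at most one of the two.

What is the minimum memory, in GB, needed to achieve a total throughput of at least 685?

12

Look for the lowest-memory combination reaching 685.
auth-service: 765 throughput at 12 GB.
Below 12 GB the best achievable stays under 685.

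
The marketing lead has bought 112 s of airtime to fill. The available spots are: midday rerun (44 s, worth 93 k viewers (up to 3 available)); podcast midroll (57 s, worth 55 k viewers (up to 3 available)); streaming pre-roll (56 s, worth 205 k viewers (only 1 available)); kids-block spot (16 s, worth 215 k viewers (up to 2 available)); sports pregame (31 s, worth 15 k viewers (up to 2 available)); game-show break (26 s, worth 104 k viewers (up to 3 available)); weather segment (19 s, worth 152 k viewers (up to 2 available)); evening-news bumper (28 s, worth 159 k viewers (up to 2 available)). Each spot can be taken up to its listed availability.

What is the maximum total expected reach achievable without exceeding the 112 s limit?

By expected reach per s: kids-block spot 13.44, weather segment 8.00, evening-news bumper 5.68 lead.
Taking the top-ratio spots first gives 2×kids-block spot + 2×weather segment + evening-news bumper for 893 (98 s).
Dropping weather segment frees 19 s; slotting in evening-news bumper (28 s) lifts the total to 900 at 107 s.

900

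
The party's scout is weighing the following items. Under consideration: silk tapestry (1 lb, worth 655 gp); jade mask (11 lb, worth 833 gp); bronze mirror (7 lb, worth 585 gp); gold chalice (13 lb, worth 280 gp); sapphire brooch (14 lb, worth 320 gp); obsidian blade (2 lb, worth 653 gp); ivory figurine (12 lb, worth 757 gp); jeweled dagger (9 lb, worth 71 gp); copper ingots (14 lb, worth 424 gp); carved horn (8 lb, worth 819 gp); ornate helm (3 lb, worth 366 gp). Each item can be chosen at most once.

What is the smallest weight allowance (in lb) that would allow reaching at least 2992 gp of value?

Need the lightest bundle worth ≥ 2992.
silk tapestry + bronze mirror + obsidian blade + carved horn + ornate helm: 3078 value at 21 lb.
No combination under 21 lb hits 2992.

21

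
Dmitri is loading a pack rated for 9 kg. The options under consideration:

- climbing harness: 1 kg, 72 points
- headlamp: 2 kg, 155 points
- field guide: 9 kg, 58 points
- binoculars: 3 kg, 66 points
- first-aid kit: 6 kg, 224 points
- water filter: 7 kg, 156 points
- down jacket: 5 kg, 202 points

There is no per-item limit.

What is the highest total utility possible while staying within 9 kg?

Taking climbing harness + 4×headlamp: 9 kg used, 692 in utility.

692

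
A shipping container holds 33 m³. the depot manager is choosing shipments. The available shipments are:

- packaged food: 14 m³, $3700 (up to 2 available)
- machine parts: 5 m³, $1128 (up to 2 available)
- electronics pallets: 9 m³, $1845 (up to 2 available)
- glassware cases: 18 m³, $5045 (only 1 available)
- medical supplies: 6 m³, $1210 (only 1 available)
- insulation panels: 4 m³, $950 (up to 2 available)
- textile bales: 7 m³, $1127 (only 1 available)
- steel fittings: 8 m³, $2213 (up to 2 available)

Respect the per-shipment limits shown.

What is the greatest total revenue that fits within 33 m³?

Density check — glassware cases 280.28, steel fittings 276.62, packaged food 264.29, insulation panels 237.50 are the best per m³.
Taking the top-ratio shipments first gives glassware cases + insulation panels + steel fittings for 8208 (30 m³).
Dropping insulation panels and steel fittings frees 12 m³; slotting in packaged food (14 m³) lifts the total to 8745 at 32 m³.

8745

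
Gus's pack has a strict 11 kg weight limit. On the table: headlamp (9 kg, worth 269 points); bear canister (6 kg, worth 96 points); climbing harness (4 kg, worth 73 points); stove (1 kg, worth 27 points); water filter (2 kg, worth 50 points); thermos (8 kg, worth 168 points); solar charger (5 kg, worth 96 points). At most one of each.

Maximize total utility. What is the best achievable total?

319

By utility per kg: headlamp 29.89, stove 27.00, water filter 25.00, thermos 21.00 lead.
Greedy by ratio would take headlamp + stove: 10 kg used, total 296.
Replace stove with water filter: the trade gains 23 net, giving 319 at 11 kg.
Runner-up headlamp + stove tops out at 296.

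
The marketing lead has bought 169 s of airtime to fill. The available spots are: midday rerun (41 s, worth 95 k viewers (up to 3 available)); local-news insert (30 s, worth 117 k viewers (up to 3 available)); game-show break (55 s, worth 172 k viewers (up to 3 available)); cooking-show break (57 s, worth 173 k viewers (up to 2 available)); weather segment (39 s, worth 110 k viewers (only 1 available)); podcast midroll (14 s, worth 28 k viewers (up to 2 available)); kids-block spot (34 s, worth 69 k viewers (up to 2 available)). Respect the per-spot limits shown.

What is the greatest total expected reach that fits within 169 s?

552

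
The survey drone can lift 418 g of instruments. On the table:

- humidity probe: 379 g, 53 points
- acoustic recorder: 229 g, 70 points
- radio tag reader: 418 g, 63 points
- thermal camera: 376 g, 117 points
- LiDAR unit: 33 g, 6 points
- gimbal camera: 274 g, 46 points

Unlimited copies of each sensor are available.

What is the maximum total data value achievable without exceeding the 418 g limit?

123

Best packing: thermal camera + LiDAR unit — 409 g, 123 total.
The spare 9 g is too small for any remaining sensor, and no exchange beats 123.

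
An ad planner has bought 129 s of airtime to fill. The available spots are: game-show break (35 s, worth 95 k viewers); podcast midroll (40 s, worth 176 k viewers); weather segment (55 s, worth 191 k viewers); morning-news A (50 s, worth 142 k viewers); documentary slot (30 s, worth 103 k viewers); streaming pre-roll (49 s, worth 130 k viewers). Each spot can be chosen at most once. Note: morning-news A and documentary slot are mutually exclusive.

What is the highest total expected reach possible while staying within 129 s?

470

Density check — podcast midroll 4.40, weather segment 3.47, documentary slot 3.43 are the best per s.
Taking podcast midroll + weather segment + documentary slot: 125 s used, 470 in expected reach.
Every other selection either busts 129 s or breaks a pairing rule or fails to beat 470.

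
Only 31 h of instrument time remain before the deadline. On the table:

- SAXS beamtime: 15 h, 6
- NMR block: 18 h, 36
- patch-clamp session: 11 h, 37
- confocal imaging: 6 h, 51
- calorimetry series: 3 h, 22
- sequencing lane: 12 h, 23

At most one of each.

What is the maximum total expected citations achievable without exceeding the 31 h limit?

A density-first pass picks patch-clamp session + confocal imaging + calorimetry series — 110 at 20 h.
The 3 h tied up in calorimetry series is better spent on sequencing lane — total rises to 111 (29 h).
Next best is patch-clamp session + confocal imaging + calorimetry series at 110 (20 h) — short by 1.

111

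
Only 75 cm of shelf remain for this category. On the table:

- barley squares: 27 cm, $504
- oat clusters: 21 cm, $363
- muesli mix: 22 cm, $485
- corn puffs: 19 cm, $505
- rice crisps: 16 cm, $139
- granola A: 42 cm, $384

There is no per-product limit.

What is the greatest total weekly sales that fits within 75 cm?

Taking 3×corn puffs + rice crisps: 73 cm used, 1654 in weekly sales.

1654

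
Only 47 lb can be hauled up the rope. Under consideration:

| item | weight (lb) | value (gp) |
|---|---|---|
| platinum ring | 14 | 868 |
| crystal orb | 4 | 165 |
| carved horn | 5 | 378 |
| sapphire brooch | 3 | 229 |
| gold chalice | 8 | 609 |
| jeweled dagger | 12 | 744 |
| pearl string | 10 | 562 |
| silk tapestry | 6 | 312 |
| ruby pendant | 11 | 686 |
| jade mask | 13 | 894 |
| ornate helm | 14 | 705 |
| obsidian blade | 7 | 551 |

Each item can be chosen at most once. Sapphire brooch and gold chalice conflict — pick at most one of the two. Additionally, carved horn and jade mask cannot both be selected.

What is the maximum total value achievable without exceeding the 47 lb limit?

Best packing: platinum ring + carved horn + gold chalice + jeweled dagger + obsidian blade — 46 lb, 3150 total.
Runner-up crystal orb + carved horn + gold chalice + jeweled dagger + ruby pendant + obsidian blade tops out at 3133.

3150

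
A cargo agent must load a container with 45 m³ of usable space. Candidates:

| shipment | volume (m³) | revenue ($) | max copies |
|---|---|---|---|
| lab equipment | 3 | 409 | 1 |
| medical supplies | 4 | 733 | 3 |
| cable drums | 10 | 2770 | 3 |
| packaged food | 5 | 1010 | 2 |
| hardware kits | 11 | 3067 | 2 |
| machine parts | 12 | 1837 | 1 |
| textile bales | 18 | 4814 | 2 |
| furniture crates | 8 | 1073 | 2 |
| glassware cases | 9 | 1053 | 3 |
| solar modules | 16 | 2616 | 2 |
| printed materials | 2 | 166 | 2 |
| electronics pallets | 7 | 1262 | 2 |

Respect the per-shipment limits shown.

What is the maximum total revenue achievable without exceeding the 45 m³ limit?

12110

A density-first pass picks lab equipment + 2×cable drums + 2×hardware kits — 12083 at 45 m³.
Replace lab equipment and hardware kits with medical supplies + cable drums: the trade gains 27 net, giving 12110 at 45 m³.
Nothing else within 45 m³ beats 12110.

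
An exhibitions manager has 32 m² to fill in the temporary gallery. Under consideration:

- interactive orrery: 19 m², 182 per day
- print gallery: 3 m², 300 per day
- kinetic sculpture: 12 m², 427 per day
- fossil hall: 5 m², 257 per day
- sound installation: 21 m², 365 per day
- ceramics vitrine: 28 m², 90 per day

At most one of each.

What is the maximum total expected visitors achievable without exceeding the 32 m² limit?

984

Best packing: print gallery + kinetic sculpture + fossil hall — 20 m², 984 total.
Every other selection either busts 32 m² or fails to beat 984.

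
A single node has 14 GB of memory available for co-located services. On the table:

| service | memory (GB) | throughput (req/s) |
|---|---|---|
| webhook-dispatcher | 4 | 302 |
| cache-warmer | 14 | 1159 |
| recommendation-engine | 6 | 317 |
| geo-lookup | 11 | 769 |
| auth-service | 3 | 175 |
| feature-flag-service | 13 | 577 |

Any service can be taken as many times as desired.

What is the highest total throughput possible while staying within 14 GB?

1159

Best packing: cache-warmer — 14 GB, 1159 total.
Every other selection either busts 14 GB or fails to beat 1159.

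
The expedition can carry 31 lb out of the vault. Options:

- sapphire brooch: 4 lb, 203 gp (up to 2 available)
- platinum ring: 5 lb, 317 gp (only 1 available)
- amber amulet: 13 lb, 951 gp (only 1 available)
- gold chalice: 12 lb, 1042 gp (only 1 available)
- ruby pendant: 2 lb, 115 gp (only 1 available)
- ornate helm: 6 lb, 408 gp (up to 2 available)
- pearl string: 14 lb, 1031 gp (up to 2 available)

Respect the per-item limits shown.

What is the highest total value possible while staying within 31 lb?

2401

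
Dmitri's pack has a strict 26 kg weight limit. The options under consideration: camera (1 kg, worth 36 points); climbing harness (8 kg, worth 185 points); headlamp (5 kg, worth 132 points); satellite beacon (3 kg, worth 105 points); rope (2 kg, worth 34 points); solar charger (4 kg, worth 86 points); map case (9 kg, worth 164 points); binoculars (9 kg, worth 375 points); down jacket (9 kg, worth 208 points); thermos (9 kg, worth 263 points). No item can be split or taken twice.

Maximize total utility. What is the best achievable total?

875

Taking the top-ratio items first gives camera + satellite beacon + solar charger + binoculars + thermos for 865 (26 kg).
Dropping camera and solar charger frees 5 kg; slotting in headlamp (5 kg) lifts the total to 875 at 26 kg.
An exhaustive check of the 1024 subsets confirms 875.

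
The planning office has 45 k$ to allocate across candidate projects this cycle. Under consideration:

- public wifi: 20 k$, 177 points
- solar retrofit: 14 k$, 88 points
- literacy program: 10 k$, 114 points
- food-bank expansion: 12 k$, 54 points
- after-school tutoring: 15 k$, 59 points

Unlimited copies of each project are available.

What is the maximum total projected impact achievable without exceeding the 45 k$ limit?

456

Taking 4×literacy program: 40 k$ used, 456 in projected impact.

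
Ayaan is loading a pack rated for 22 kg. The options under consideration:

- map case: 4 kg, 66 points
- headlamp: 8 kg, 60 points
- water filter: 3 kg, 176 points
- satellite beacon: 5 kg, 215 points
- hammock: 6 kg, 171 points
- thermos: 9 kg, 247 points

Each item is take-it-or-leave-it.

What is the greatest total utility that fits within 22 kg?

704

Greedy by ratio would take map case + water filter + satellite beacon + hammock: 18 kg used, total 628.
Replace hammock with thermos: the trade gains 76 net, giving 704 at 21 kg.
The closest alternative, map case + water filter + hammock + thermos, reaches only 660.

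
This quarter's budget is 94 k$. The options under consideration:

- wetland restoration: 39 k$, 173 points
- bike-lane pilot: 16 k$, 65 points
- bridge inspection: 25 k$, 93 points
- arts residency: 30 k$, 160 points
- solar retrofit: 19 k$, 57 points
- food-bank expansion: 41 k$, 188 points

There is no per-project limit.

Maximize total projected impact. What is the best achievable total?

480

3×arts residency uses 90 of the 94 k$ and totals 480.
No other feasible combination exceeds 480.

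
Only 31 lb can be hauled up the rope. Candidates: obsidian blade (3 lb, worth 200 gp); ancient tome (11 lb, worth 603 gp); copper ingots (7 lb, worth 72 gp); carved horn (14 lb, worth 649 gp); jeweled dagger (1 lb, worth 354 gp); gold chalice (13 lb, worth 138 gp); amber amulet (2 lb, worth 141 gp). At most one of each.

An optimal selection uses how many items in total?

5

Optimal total is 1947.
obsidian blade + ancient tome + carved horn + jeweled dagger + amber amulet hits 1947 at 31 lb.
All optima have 5 items.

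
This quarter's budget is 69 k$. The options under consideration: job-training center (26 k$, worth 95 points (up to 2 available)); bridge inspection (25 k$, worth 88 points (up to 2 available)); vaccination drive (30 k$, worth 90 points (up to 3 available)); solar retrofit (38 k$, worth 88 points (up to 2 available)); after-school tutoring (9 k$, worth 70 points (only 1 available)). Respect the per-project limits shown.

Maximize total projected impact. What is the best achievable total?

By projected impact per k$: after-school tutoring 7.78, job-training center 3.65, bridge inspection 3.52 lead.
2×job-training center + after-school tutoring uses 61 of the 69 k$ and totals 260.
The spare 8 k$ is too small for any remaining project, and no exchange beats 260.

260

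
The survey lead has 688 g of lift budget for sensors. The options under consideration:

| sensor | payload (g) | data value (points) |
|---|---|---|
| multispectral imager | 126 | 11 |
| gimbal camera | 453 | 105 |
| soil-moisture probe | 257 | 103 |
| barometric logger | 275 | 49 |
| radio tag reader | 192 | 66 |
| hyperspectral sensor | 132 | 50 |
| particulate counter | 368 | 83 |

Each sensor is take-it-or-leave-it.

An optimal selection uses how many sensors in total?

3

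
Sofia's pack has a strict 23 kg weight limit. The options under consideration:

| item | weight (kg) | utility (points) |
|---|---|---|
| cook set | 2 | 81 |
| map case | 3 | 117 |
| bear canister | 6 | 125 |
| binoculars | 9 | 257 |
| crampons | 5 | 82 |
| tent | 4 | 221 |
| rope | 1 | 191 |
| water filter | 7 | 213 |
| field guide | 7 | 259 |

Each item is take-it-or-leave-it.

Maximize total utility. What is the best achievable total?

1009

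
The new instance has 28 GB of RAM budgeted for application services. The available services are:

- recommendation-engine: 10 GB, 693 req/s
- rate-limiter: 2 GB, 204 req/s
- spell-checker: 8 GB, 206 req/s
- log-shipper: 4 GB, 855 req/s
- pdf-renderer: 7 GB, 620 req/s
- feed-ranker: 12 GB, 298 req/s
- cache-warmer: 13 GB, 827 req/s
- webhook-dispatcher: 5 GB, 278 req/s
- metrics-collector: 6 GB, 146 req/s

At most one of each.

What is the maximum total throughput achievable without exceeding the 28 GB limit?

2650

By throughput per GB: log-shipper 213.75, rate-limiter 102.00, pdf-renderer 88.57, recommendation-engine 69.30 lead.
Recommendation-engine + rate-limiter + log-shipper + pdf-renderer + webhook-dispatcher uses 28 of the 28 GB and totals 2650.
Every other selection either busts 28 GB or fails to beat 2650.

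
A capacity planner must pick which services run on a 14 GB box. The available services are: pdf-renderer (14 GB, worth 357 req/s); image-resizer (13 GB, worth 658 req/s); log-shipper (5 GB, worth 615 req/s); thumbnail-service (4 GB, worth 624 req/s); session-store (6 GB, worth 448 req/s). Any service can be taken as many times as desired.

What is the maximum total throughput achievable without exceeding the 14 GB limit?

Best packing: 3×thumbnail-service — 12 GB, 1872 total.
Every other selection either busts 14 GB or fails to beat 1872.

1872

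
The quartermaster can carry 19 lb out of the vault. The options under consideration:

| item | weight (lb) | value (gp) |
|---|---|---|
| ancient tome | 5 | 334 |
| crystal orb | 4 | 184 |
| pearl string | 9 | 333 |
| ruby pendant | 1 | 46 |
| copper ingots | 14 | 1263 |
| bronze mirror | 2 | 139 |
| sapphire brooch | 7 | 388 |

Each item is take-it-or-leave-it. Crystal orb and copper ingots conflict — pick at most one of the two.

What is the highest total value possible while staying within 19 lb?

Filling by ratio: ruby pendant + copper ingots + bronze mirror for 1448, with 2 lb left unused.
The 3 lb tied up in ruby pendant and bronze mirror is better spent on ancient tome — total rises to 1597 (19 lb).

1597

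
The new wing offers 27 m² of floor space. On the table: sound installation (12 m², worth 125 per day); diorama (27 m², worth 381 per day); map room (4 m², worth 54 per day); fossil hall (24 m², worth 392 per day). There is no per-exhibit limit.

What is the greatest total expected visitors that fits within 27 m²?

392

By expected visitors per m²: fossil hall 16.33, diorama 14.11, map room 13.50 lead.
Taking fossil hall: 24 m² used, 392 in expected visitors.
No other feasible combination exceeds 392.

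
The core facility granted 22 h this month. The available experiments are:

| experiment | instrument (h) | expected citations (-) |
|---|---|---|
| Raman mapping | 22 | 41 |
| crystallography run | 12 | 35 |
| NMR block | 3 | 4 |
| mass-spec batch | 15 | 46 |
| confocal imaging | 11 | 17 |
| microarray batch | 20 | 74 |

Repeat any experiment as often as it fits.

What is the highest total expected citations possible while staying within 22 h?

Taking microarray batch: 20 h used, 74 in expected citations.
Every other selection either busts 22 h or fails to beat 74.

74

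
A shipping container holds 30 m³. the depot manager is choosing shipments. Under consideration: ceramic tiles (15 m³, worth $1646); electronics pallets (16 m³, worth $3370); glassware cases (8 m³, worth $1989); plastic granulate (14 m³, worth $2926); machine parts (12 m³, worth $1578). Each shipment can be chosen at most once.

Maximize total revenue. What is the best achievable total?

6296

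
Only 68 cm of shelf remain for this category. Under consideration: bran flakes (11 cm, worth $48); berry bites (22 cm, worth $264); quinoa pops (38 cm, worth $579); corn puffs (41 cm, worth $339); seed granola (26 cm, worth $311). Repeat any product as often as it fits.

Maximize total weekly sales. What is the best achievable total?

The ratio heuristic lands on berry bites + quinoa pops (843) but leaves 8 cm idle.
The 22 cm tied up in berry bites is better spent on seed granola — total rises to 890 (64 cm).

890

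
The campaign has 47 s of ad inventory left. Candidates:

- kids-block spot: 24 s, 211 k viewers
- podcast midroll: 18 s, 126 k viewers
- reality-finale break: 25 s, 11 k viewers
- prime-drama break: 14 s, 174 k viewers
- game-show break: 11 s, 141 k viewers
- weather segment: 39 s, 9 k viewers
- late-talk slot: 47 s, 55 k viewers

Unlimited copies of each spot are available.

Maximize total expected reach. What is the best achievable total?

597

The ratio heuristic lands on 4×game-show break (564) but leaves 3 s idle.
Replace game-show break with prime-drama break: the trade gains 33 net, giving 597 at 47 s.
Every other selection either busts 47 s or fails to beat 597.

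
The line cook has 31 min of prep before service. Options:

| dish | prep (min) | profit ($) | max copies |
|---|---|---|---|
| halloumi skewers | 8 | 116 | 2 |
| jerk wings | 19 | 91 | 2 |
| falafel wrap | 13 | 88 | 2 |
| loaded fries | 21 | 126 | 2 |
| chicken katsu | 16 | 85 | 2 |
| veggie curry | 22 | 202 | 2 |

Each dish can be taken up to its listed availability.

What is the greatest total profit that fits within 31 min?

2×halloumi skewers + falafel wrap uses 29 of the 31 min and totals 320.
Nothing else within 31 min beats 320.

320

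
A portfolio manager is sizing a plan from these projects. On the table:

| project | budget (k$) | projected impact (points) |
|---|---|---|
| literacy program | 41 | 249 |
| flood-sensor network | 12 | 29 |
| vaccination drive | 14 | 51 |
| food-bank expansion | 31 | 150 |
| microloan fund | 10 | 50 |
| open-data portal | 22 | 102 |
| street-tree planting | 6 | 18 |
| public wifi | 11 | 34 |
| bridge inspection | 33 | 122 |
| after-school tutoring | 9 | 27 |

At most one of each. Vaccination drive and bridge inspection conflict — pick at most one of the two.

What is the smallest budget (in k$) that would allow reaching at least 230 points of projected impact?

41

Look for the lowest-budget combination reaching 230.
literacy program reaches 249 using 41 k$.
Any bundle with less than 41 k$ falls short of 230.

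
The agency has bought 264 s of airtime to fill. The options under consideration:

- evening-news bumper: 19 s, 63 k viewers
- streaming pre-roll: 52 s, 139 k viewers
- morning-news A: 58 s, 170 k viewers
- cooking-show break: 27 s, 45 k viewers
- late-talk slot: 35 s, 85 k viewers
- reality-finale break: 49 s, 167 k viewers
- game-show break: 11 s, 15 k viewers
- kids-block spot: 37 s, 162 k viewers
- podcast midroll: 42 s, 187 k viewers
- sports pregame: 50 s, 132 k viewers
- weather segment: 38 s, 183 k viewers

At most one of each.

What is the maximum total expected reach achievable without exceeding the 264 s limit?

954

Density check — weather segment 4.82, podcast midroll 4.45, kids-block spot 4.38 are the best per s.
Taking the top-ratio spots first gives evening-news bumper + morning-news A + reality-finale break + game-show break + kids-block spot + podcast midroll + weather segment for 947 (254 s).
The 30 s tied up in evening-news bumper and game-show break is better spent on late-talk slot — total rises to 954 (259 s).
The closest alternative, evening-news bumper + morning-news A + reality-finale break + game-show break + kids-block spot + podcast midroll + weather segment, reaches only 947.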